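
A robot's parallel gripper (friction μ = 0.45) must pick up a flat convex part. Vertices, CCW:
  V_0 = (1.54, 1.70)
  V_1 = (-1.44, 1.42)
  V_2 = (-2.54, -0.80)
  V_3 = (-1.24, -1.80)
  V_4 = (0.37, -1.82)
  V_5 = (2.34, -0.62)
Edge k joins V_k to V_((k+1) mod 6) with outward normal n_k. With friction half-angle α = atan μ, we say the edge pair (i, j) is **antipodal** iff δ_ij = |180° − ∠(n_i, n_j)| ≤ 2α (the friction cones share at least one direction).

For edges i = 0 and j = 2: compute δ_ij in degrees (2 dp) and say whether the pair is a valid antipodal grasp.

α = atan 0.45 = 24.23°;  2α = 48.46°
edge 0: e_0 = (-2.98, -0.28);  n_0 = (-0.0935, +0.9956)
edge 2: e_2 = (+1.30, -1.00);  n_2 = (-0.6097, -0.7926)
∠(n_0, n_2) = 137.06°
δ = |180° − 137.06°| = 42.94°
42.94° ≤ 2α = 48.46°  →  valid

δ = 42.94°, valid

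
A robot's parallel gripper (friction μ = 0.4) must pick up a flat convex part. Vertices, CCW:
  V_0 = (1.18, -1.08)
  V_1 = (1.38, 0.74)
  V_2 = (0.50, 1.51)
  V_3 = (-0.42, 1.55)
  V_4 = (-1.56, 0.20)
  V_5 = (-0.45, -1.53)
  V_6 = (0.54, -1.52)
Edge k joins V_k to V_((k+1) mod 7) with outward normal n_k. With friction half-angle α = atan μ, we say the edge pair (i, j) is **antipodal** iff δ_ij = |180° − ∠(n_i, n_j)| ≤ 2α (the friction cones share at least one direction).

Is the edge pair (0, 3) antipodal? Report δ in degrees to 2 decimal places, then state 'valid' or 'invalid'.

δ = 33.91°, valid

α = atan 0.4 = 21.80°;  2α = 43.60°
edge 0: e_0 = (+0.20, +1.82);  n_0 = (+0.9940, -0.1092)
edge 3: e_3 = (-1.14, -1.35);  n_3 = (-0.7640, +0.6452)
∠(n_0, n_3) = 146.09°
δ = |180° − 146.09°| = 33.91°
33.91° ≤ 2α = 43.60°  →  valid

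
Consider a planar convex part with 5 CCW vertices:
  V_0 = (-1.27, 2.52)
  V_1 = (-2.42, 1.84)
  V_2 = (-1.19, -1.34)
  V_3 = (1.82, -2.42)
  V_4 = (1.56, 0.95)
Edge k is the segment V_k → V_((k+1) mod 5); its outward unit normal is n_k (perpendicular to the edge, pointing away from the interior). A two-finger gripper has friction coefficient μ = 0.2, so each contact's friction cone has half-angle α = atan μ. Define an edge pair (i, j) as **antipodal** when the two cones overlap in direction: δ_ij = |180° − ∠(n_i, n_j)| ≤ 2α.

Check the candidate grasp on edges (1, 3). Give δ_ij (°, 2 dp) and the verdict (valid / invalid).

α = atan 0.2 = 11.31°;  2α = 22.62°
edge 1: e_1 = (+1.23, -3.18);  n_1 = (-0.9327, -0.3607)
edge 3: e_3 = (-0.26, +3.37);  n_3 = (+0.9970, +0.0769)
∠(n_1, n_3) = 163.27°
δ = |180° − 163.27°| = 16.73°
16.73° ≤ 2α = 22.62°  →  valid

δ = 16.73°, valid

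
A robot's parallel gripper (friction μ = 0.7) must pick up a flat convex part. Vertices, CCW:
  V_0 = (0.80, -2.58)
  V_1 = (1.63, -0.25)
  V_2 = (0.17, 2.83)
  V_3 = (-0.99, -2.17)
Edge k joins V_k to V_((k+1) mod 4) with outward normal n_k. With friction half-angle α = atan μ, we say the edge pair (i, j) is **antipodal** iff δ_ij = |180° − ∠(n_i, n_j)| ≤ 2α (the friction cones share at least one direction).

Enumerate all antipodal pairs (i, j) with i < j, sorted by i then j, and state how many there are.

α = atan 0.7 = 34.99°;  2α = 69.98°
n_0 = (+0.9420, -0.3356)
n_1 = (+0.9036, +0.4283)
n_2 = (-0.9741, +0.2260)
n_3 = (-0.2233, -0.9748)
  (0,1): δ = 135.03°  ·
  (0,2): δ = 6.55°  ✓
  (0,3): δ = 96.71°  ·
  (1,2): δ = 38.42°  ✓
  (1,3): δ = 51.74°  ✓
  (2,3): δ = 89.84°  ·
antipodal pairs: 3

count = 3; pairs: (0,2), (1,2), (1,3)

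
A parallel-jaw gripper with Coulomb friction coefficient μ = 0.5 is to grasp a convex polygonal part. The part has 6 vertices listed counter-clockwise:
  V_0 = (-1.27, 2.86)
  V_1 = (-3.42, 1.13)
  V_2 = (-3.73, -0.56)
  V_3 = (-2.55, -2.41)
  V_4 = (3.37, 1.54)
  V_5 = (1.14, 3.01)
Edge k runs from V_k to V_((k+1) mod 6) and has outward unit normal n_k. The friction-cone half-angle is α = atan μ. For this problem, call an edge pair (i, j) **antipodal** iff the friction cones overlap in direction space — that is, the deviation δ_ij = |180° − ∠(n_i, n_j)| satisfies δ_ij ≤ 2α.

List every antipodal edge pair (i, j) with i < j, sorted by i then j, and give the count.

count = 4; pairs: (0,3), (1,3), (2,4), (3,5)

α = atan 0.5 = 26.57°;  2α = 53.13°
n_0 = (-0.6269, +0.7791)
n_1 = (-0.9836, +0.1804)
n_2 = (-0.8431, -0.5378)
n_3 = (+0.5550, -0.8318)
n_4 = (+0.5504, +0.8349)
n_5 = (-0.0621, +0.9981)
  (0,1): δ = 139.22°  ·
  (0,2): δ = 96.29°  ·
  (0,3): δ = 5.11°  ✓
  (0,4): δ = 107.79°  ·
  (0,5): δ = 144.74°  ·
  (1,2): δ = 137.07°  ·
  (1,3): δ = 45.89°  ✓
  (1,4): δ = 67.00°  ·
  (1,5): δ = 103.96°  ·
  (2,3): δ = 88.82°  ·
  (2,4): δ = 24.08°  ✓
  (2,5): δ = 61.03°  ·
  (3,4): δ = 67.10°  ·
  (3,5): δ = 30.15°  ✓
  (4,5): δ = 143.05°  ·
antipodal pairs: 4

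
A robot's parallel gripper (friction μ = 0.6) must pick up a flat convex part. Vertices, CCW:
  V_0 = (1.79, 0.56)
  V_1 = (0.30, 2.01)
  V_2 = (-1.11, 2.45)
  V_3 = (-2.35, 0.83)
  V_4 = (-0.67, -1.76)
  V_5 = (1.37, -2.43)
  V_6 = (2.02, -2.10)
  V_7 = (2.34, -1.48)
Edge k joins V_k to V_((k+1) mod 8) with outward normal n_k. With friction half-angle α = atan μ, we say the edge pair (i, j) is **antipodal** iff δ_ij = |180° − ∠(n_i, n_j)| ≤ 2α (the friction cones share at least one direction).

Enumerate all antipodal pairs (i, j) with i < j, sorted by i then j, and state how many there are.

count = 11; pairs: (0,3), (0,4), (1,3), (1,4), (1,5), (2,5), (2,6), (2,7), (3,6), (3,7), (4,7)

α = atan 0.6 = 30.96°;  2α = 61.93°
n_0 = (+0.6974, +0.7167)
n_1 = (+0.2979, +0.9546)
n_2 = (-0.7941, +0.6078)
n_3 = (-0.8390, -0.5442)
n_4 = (-0.3120, -0.9501)
n_5 = (+0.4527, -0.8917)
n_6 = (+0.8886, -0.4586)
n_7 = (+0.9655, +0.2603)
  (0,1): δ = 153.11°  ·
  (0,2): δ = 83.21°  ·
  (0,3): δ = 12.81°  ✓
  (0,4): δ = 26.04°  ✓
  (0,5): δ = 71.14°  ·
  (0,6): δ = 106.92°  ·
  (0,7): δ = 149.31°  ·
  (1,2): δ = 110.10°  ·
  (1,3): δ = 39.70°  ✓
  (1,4): δ = 0.85°  ✓
  (1,5): δ = 44.25°  ✓
  (1,6): δ = 80.03°  ·
  (1,7): δ = 122.42°  ·
  (2,3): δ = 109.60°  ·
  (2,4): δ = 70.75°  ·
  (2,5): δ = 25.65°  ✓
  (2,6): δ = 10.13°  ✓
  (2,7): δ = 52.52°  ✓
  (3,4): δ = 141.15°  ·
  (3,5): δ = 96.05°  ·
  (3,6): δ = 60.27°  ✓
  (3,7): δ = 17.88°  ✓
  (4,5): δ = 134.90°  ·
  (4,6): δ = 99.12°  ·
  (4,7): δ = 56.73°  ✓
  (5,6): δ = 144.22°  ·
  (5,7): δ = 101.83°  ·
  (6,7): δ = 137.61°  ·
antipodal pairs: 11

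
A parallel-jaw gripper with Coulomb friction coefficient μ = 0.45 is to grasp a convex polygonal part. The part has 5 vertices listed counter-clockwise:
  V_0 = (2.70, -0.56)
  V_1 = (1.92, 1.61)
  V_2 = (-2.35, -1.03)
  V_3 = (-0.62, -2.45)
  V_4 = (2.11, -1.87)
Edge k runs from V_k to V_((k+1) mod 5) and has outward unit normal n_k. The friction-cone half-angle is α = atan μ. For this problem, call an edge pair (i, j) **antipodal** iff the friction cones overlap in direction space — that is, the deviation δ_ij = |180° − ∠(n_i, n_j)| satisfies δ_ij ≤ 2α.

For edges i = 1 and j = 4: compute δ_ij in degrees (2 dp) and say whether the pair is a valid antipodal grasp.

α = atan 0.45 = 24.23°;  2α = 48.46°
edge 1: e_1 = (-4.27, -2.64);  n_1 = (-0.5259, +0.8506)
edge 4: e_4 = (+0.59, +1.31);  n_4 = (+0.9118, -0.4107)
∠(n_1, n_4) = 145.97°
δ = |180° − 145.97°| = 34.03°
34.03° ≤ 2α = 48.46°  →  valid

δ = 34.03°, valid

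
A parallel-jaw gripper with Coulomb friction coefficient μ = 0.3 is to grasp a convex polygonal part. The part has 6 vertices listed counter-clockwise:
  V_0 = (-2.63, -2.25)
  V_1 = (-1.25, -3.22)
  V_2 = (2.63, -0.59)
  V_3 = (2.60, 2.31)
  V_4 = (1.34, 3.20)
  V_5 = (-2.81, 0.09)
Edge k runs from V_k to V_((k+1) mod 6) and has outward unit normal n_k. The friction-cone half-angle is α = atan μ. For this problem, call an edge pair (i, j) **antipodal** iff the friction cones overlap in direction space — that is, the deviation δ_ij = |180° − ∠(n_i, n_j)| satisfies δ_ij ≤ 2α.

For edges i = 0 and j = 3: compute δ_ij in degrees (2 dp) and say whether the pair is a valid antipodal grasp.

δ = 0.13°, valid

α = atan 0.3 = 16.70°;  2α = 33.40°
edge 0: e_0 = (+1.38, -0.97);  n_0 = (-0.5751, -0.8181)
edge 3: e_3 = (-1.26, +0.89);  n_3 = (+0.5769, +0.8168)
∠(n_0, n_3) = 179.87°
δ = |180° − 179.87°| = 0.13°
0.13° ≤ 2α = 33.40°  →  valid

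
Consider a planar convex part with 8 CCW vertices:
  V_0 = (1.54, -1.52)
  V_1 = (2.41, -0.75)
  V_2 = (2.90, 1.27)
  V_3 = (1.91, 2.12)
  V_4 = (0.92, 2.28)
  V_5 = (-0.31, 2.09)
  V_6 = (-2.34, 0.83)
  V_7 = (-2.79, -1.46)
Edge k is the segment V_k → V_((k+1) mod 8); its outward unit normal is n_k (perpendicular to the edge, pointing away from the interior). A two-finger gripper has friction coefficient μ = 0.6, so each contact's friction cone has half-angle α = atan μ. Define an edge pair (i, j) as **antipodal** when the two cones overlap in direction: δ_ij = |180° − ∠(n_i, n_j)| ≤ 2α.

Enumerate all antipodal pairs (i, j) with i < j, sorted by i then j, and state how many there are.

α = atan 0.6 = 30.96°;  2α = 61.93°
n_0 = (+0.6628, -0.7488)
n_1 = (+0.9718, -0.2357)
n_2 = (+0.6514, +0.7587)
n_3 = (+0.1595, +0.9872)
n_4 = (-0.1527, +0.9883)
n_5 = (-0.5274, +0.8496)
n_6 = (-0.9812, +0.1928)
n_7 = (-0.0139, -0.9999)
  (0,1): δ = 145.15°  ·
  (0,2): δ = 82.16°  ·
  (0,3): δ = 50.69°  ✓
  (0,4): δ = 32.73°  ✓
  (0,5): δ = 9.68°  ✓
  (0,6): δ = 37.37°  ✓
  (0,7): δ = 137.70°  ·
  (1,2): δ = 117.01°  ·
  (1,3): δ = 85.55°  ·
  (1,4): δ = 67.58°  ·
  (1,5): δ = 44.54°  ✓
  (1,6): δ = 2.52°  ✓
  (1,7): δ = 102.84°  ·
  (2,3): δ = 148.53°  ·
  (2,4): δ = 130.57°  ·
  (2,5): δ = 107.52°  ·
  (2,6): δ = 60.47°  ✓
  (2,7): δ = 39.86°  ✓
  (3,4): δ = 162.04°  ·
  (3,5): δ = 138.99°  ·
  (3,6): δ = 91.94°  ·
  (3,7): δ = 8.39°  ✓
  (4,5): δ = 156.95°  ·
  (4,6): δ = 109.90°  ·
  (4,7): δ = 9.58°  ✓
  (5,6): δ = 132.94°  ·
  (5,7): δ = 32.62°  ✓
  (6,7): δ = 79.68°  ·
antipodal pairs: 11

count = 11; pairs: (0,3), (0,4), (0,5), (0,6), (1,5), (1,6), (2,6), (2,7), (3,7), (4,7), (5,7)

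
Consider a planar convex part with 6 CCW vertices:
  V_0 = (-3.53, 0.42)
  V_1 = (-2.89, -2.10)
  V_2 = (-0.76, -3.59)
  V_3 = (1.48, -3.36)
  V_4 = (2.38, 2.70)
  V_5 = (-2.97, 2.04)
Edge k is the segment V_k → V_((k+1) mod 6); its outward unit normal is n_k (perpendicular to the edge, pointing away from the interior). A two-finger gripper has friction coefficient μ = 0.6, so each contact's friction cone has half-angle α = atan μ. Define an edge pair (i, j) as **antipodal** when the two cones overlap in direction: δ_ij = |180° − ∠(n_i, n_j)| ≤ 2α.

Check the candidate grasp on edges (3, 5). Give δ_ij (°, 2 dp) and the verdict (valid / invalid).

α = atan 0.6 = 30.96°;  2α = 61.93°
edge 3: e_3 = (+0.90, +6.06);  n_3 = (+0.9892, -0.1469)
edge 5: e_5 = (-0.56, -1.62);  n_5 = (-0.9451, +0.3267)
∠(n_3, n_5) = 169.38°
δ = |180° − 169.38°| = 10.62°
10.62° ≤ 2α = 61.93°  →  valid

δ = 10.62°, valid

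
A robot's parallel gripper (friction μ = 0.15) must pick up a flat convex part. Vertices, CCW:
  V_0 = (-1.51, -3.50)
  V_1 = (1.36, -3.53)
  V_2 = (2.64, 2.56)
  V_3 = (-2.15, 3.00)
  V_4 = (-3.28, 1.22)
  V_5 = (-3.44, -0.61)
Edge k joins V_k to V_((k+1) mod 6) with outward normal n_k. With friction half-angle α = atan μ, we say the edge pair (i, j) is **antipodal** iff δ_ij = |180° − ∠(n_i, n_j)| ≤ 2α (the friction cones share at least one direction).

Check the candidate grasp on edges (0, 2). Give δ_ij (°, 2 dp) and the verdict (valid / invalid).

α = atan 0.15 = 8.53°;  2α = 17.06°
edge 0: e_0 = (+2.87, -0.03);  n_0 = (-0.0105, -0.9999)
edge 2: e_2 = (-4.79, +0.44);  n_2 = (+0.0915, +0.9958)
∠(n_0, n_2) = 175.35°
δ = |180° − 175.35°| = 4.65°
4.65° ≤ 2α = 17.06°  →  valid

δ = 4.65°, valid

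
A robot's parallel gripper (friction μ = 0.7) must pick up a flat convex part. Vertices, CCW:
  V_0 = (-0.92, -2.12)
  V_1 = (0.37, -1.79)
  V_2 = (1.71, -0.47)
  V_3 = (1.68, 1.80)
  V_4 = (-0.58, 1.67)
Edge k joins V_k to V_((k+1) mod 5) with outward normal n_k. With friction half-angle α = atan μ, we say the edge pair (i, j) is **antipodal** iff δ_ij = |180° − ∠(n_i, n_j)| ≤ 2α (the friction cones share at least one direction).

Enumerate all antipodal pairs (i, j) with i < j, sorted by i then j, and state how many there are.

count = 4; pairs: (0,3), (1,3), (1,4), (2,4)

α = atan 0.7 = 34.99°;  2α = 69.98°
n_0 = (+0.2478, -0.9688)
n_1 = (+0.7018, -0.7124)
n_2 = (+0.9999, +0.0132)
n_3 = (-0.0574, +0.9983)
n_4 = (-0.9960, +0.0894)
  (0,1): δ = 149.78°  ·
  (0,2): δ = 103.59°  ·
  (0,3): δ = 11.06°  ✓
  (0,4): δ = 70.52°  ·
  (1,2): δ = 133.81°  ·
  (1,3): δ = 41.28°  ✓
  (1,4): δ = 40.30°  ✓
  (2,3): δ = 87.47°  ·
  (2,4): δ = 5.88°  ✓
  (3,4): δ = 98.42°  ·
antipodal pairs: 4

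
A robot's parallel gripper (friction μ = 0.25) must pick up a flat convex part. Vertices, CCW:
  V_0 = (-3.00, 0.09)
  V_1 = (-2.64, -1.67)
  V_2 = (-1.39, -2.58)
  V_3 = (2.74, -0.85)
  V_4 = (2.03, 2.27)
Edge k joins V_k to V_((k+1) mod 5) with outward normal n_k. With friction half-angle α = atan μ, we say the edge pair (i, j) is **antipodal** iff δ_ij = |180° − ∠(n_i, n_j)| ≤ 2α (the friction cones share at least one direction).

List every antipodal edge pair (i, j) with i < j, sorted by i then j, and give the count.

count = 2; pairs: (0,3), (2,4)

α = atan 0.25 = 14.04°;  2α = 28.07°
n_0 = (-0.9797, -0.2004)
n_1 = (-0.5886, -0.8085)
n_2 = (+0.3864, -0.9223)
n_3 = (+0.9751, +0.2219)
n_4 = (-0.3977, +0.9175)
  (0,1): δ = 137.61°  ·
  (0,2): δ = 78.83°  ·
  (0,3): δ = 1.26°  ✓
  (0,4): δ = 101.87°  ·
  (1,2): δ = 121.22°  ·
  (1,3): δ = 41.13°  ·
  (1,4): δ = 59.49°  ·
  (2,3): δ = 99.91°  ·
  (2,4): δ = 0.70°  ✓
  (3,4): δ = 79.39°  ·
antipodal pairs: 2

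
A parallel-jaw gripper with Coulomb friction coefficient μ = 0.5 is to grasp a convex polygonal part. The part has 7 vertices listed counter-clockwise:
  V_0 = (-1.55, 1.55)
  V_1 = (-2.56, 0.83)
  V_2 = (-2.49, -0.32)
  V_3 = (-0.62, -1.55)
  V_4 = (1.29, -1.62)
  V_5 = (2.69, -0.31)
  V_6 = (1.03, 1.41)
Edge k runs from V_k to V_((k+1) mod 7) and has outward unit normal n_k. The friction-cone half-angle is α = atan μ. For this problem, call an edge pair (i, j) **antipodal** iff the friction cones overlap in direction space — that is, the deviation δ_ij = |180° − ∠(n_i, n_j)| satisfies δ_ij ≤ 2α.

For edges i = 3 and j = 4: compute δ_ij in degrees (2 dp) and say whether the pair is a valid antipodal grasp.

α = atan 0.5 = 26.57°;  2α = 53.13°
edge 3: e_3 = (+1.91, -0.07);  n_3 = (-0.0366, -0.9993)
edge 4: e_4 = (+1.40, +1.31);  n_4 = (+0.6832, -0.7302)
∠(n_3, n_4) = 45.20°
δ = |180° − 45.20°| = 134.80°
134.80° > 2α = 53.13°  →  invalid

δ = 134.80°, invalid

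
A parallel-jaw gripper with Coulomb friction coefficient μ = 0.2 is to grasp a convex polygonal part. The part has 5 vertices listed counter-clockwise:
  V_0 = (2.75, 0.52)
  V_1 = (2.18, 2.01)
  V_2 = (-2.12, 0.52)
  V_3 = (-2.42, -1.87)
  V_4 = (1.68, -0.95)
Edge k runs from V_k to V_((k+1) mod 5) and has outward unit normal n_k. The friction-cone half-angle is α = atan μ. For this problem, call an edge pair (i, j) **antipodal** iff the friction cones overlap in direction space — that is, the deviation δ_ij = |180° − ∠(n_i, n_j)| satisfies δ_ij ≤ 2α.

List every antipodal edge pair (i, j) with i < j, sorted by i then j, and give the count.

count = 1; pairs: (1,3)

α = atan 0.2 = 11.31°;  2α = 22.62°
n_0 = (+0.9340, +0.3573)
n_1 = (-0.3274, +0.9449)
n_2 = (-0.9922, +0.1245)
n_3 = (+0.2189, -0.9757)
n_4 = (+0.8085, -0.5885)
  (0,1): δ = 91.82°  ·
  (0,2): δ = 28.09°  ·
  (0,3): δ = 81.71°  ·
  (0,4): δ = 123.02°  ·
  (1,2): δ = 116.27°  ·
  (1,3): δ = 6.46°  ✓
  (1,4): δ = 34.84°  ·
  (2,3): δ = 70.20°  ·
  (2,4): δ = 28.90°  ·
  (3,4): δ = 138.70°  ·
antipodal pairs: 1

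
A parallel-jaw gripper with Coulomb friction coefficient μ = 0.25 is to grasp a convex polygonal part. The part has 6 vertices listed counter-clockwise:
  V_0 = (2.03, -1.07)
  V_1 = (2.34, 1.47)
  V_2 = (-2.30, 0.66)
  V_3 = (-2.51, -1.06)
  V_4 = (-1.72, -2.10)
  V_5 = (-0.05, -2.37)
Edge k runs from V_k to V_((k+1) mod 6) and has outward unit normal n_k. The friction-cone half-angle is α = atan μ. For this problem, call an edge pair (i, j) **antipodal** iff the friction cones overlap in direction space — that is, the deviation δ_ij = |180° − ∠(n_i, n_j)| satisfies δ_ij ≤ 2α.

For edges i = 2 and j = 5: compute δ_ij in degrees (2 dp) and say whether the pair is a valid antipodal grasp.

δ = 51.03°, invalid

α = atan 0.25 = 14.04°;  2α = 28.07°
edge 2: e_2 = (-0.21, -1.72);  n_2 = (-0.9926, +0.1212)
edge 5: e_5 = (+2.08, +1.30);  n_5 = (+0.5300, -0.8480)
∠(n_2, n_5) = 128.97°
δ = |180° − 128.97°| = 51.03°
51.03° > 2α = 28.07°  →  invalid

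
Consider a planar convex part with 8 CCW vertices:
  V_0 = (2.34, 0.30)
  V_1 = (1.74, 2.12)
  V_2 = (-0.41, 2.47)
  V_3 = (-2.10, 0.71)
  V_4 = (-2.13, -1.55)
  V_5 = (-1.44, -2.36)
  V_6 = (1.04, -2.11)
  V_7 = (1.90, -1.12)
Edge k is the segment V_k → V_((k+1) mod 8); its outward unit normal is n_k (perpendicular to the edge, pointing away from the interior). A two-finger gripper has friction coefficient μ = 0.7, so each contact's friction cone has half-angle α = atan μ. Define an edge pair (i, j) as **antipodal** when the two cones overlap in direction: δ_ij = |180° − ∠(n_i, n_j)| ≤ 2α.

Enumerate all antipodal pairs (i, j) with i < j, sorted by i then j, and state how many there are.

α = atan 0.7 = 34.99°;  2α = 69.98°
n_0 = (+0.9497, +0.3131)
n_1 = (+0.1607, +0.9870)
n_2 = (-0.7213, +0.6926)
n_3 = (-0.9999, +0.0133)
n_4 = (-0.7612, -0.6485)
n_5 = (+0.1003, -0.9950)
n_6 = (+0.7549, -0.6558)
n_7 = (+0.9552, -0.2960)
  (0,1): δ = 117.49°  ·
  (0,2): δ = 62.08°  ✓
  (0,3): δ = 19.01°  ✓
  (0,4): δ = 22.18°  ✓
  (0,5): δ = 77.51°  ·
  (0,6): δ = 120.77°  ·
  (0,7): δ = 144.54°  ·
  (1,2): δ = 124.59°  ·
  (1,3): δ = 81.51°  ·
  (1,4): δ = 40.33°  ✓
  (1,5): δ = 15.00°  ✓
  (1,6): δ = 58.27°  ✓
  (1,7): δ = 82.03°  ·
  (2,3): δ = 136.92°  ·
  (2,4): δ = 95.74°  ·
  (2,5): δ = 40.41°  ✓
  (2,6): δ = 2.86°  ✓
  (2,7): δ = 26.62°  ✓
  (3,4): δ = 138.81°  ·
  (3,5): δ = 83.48°  ·
  (3,6): δ = 40.22°  ✓
  (3,7): δ = 16.46°  ✓
  (4,5): δ = 124.67°  ·
  (4,6): δ = 81.41°  ·
  (4,7): δ = 57.64°  ✓
  (5,6): δ = 136.74°  ·
  (5,7): δ = 112.97°  ·
  (6,7): δ = 156.24°  ·
antipodal pairs: 12

count = 12; pairs: (0,2), (0,3), (0,4), (1,4), (1,5), (1,6), (2,5), (2,6), (2,7), (3,6), (3,7), (4,7)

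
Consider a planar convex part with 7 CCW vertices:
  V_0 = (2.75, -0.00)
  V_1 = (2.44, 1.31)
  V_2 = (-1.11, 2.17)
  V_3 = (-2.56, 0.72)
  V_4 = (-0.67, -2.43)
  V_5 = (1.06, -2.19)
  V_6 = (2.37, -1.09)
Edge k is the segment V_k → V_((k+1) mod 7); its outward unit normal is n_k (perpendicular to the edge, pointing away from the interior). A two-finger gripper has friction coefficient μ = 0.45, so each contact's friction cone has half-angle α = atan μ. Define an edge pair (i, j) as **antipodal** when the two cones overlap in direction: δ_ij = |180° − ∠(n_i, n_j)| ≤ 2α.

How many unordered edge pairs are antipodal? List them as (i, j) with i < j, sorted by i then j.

α = atan 0.45 = 24.23°;  2α = 48.46°
n_0 = (+0.9731, +0.2303)
n_1 = (+0.2354, +0.9719)
n_2 = (-0.7071, +0.7071)
n_3 = (-0.8575, -0.5145)
n_4 = (+0.1374, -0.9905)
n_5 = (+0.6431, -0.7658)
n_6 = (+0.9443, -0.3292)
  (0,1): δ = 116.93°  ·
  (0,2): δ = 58.31°  ·
  (0,3): δ = 17.65°  ✓
  (0,4): δ = 84.58°  ·
  (0,5): δ = 116.71°  ·
  (0,6): δ = 147.47°  ·
  (1,2): δ = 121.38°  ·
  (1,3): δ = 45.42°  ✓
  (1,4): δ = 21.52°  ✓
  (1,5): δ = 53.64°  ·
  (1,6): δ = 84.40°  ·
  (2,3): δ = 104.04°  ·
  (2,4): δ = 37.10°  ✓
  (2,5): δ = 4.98°  ✓
  (2,6): δ = 25.78°  ✓
  (3,4): δ = 113.07°  ·
  (3,5): δ = 80.94°  ·
  (3,6): δ = 50.18°  ·
  (4,5): δ = 147.88°  ·
  (4,6): δ = 117.12°  ·
  (5,6): δ = 149.24°  ·
antipodal pairs: 6

count = 6; pairs: (0,3), (1,3), (1,4), (2,4), (2,5), (2,6)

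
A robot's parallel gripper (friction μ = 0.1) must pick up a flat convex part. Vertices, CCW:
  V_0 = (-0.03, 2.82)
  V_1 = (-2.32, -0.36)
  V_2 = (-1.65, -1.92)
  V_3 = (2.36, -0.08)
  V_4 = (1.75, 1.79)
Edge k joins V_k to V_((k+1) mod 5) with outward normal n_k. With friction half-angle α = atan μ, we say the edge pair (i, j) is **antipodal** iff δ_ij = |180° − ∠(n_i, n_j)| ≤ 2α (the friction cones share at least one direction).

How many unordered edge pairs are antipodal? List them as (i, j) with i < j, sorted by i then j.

count = 1; pairs: (1,3)

α = atan 0.1 = 5.71°;  2α = 11.42°
n_0 = (-0.8115, +0.5844)
n_1 = (-0.9188, -0.3946)
n_2 = (+0.4170, -0.9089)
n_3 = (+0.9507, +0.3101)
n_4 = (+0.5008, +0.8655)
  (0,1): δ = 121.00°  ·
  (0,2): δ = 29.59°  ·
  (0,3): δ = 53.83°  ·
  (0,4): δ = 95.70°  ·
  (1,2): δ = 88.59°  ·
  (1,3): δ = 5.18°  ✓
  (1,4): δ = 36.70°  ·
  (2,3): δ = 96.58°  ·
  (2,4): δ = 54.70°  ·
  (3,4): δ = 138.12°  ·
antipodal pairs: 1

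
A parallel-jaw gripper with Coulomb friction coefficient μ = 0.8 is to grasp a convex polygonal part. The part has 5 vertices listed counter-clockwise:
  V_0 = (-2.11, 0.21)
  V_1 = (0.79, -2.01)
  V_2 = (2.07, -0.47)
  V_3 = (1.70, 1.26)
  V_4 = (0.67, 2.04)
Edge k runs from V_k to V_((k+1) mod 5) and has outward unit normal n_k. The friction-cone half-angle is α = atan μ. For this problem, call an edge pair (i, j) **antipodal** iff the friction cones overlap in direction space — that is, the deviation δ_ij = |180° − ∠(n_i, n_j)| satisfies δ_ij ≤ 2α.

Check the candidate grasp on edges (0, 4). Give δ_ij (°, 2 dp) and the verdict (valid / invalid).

α = atan 0.8 = 38.66°;  2α = 77.32°
edge 0: e_0 = (+2.90, -2.22);  n_0 = (-0.6079, -0.7940)
edge 4: e_4 = (-2.78, -1.83);  n_4 = (-0.5498, +0.8353)
∠(n_0, n_4) = 109.21°
δ = |180° − 109.21°| = 70.79°
70.79° ≤ 2α = 77.32°  →  valid

δ = 70.79°, valid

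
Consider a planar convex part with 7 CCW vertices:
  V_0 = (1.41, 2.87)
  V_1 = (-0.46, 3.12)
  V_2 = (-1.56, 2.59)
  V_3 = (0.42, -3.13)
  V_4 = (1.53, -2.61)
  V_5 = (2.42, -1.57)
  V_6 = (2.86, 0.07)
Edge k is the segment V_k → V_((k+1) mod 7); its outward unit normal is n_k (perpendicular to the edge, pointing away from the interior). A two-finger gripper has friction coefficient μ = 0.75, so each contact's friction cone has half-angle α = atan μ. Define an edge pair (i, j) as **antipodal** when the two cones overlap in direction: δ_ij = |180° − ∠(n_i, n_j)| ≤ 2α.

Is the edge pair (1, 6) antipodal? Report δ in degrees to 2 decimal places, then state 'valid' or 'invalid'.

δ = 91.65°, invalid

α = atan 0.75 = 36.87°;  2α = 73.74°
edge 1: e_1 = (-1.10, -0.53);  n_1 = (-0.4341, +0.9009)
edge 6: e_6 = (-1.45, +2.80);  n_6 = (+0.8880, +0.4599)
∠(n_1, n_6) = 88.35°
δ = |180° − 88.35°| = 91.65°
91.65° > 2α = 73.74°  →  invalid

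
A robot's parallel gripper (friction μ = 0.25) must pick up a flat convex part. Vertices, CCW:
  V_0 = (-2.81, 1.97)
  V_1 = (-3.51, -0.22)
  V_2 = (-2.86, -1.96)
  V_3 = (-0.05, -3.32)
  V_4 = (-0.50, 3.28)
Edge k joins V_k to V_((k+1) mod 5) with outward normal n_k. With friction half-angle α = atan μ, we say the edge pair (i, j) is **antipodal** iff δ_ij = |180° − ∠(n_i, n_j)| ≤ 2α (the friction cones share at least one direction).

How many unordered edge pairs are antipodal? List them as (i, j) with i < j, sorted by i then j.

α = atan 0.25 = 14.04°;  2α = 28.07°
n_0 = (-0.9525, +0.3045)
n_1 = (-0.9368, -0.3499)
n_2 = (-0.4356, -0.9001)
n_3 = (+0.9977, +0.0680)
n_4 = (-0.4933, +0.8699)
  (0,1): δ = 141.79°  ·
  (0,2): δ = 98.10°  ·
  (0,3): δ = 21.63°  ✓
  (0,4): δ = 137.28°  ·
  (1,2): δ = 136.31°  ·
  (1,3): δ = 16.58°  ✓
  (1,4): δ = 99.07°  ·
  (2,3): δ = 60.27°  ·
  (2,4): δ = 55.38°  ·
  (3,4): δ = 64.34°  ·
antipodal pairs: 2

count = 2; pairs: (0,3), (1,3)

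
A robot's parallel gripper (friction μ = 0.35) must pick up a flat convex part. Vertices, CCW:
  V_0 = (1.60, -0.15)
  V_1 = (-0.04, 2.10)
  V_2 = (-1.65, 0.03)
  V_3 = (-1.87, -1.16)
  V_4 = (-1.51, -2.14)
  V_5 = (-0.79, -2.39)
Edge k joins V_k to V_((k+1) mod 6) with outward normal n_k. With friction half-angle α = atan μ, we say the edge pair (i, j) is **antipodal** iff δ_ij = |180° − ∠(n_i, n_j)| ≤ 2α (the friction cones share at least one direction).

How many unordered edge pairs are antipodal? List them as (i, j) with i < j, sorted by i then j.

α = atan 0.35 = 19.29°;  2α = 38.58°
n_0 = (+0.8081, +0.5890)
n_1 = (-0.7894, +0.6139)
n_2 = (-0.9833, +0.1818)
n_3 = (-0.9387, -0.3448)
n_4 = (-0.3280, -0.9447)
n_5 = (+0.6838, -0.7296)
  (0,1): δ = 73.96°  ·
  (0,2): δ = 46.56°  ·
  (0,3): δ = 15.92°  ✓
  (0,4): δ = 34.76°  ✓
  (0,5): δ = 97.06°  ·
  (1,2): δ = 152.60°  ·
  (1,3): δ = 121.95°  ·
  (1,4): δ = 71.27°  ·
  (1,5): δ = 8.98°  ✓
  (2,3): δ = 149.36°  ·
  (2,4): δ = 98.67°  ·
  (2,5): δ = 36.38°  ✓
  (3,4): δ = 129.32°  ·
  (3,5): δ = 67.03°  ·
  (4,5): δ = 117.71°  ·
antipodal pairs: 4

count = 4; pairs: (0,3), (0,4), (1,5), (2,5)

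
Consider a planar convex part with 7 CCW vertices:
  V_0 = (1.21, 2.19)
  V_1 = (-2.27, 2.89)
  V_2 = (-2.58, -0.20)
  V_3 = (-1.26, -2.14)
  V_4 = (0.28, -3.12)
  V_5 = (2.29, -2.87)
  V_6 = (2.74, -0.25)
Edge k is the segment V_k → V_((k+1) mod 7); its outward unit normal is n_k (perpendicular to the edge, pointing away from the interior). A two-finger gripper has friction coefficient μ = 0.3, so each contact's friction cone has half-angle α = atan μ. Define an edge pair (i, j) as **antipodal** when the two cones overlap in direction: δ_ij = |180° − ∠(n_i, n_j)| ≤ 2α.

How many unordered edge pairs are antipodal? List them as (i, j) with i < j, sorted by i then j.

count = 5; pairs: (0,3), (0,4), (1,5), (2,6), (3,6)

α = atan 0.3 = 16.70°;  2α = 33.40°
n_0 = (+0.1972, +0.9804)
n_1 = (-0.9950, +0.0998)
n_2 = (-0.8268, -0.5625)
n_3 = (-0.5369, -0.8437)
n_4 = (+0.1234, -0.9924)
n_5 = (+0.9856, -0.1693)
n_6 = (+0.8472, +0.5312)
  (0,1): δ = 84.36°  ·
  (0,2): δ = 44.39°  ·
  (0,3): δ = 21.10°  ✓
  (0,4): δ = 18.46°  ✓
  (0,5): δ = 91.63°  ·
  (0,6): δ = 133.46°  ·
  (1,2): δ = 140.04°  ·
  (1,3): δ = 116.74°  ·
  (1,4): δ = 77.18°  ·
  (1,5): δ = 4.02°  ✓
  (1,6): δ = 37.82°  ·
  (2,3): δ = 156.70°  ·
  (2,4): δ = 117.14°  ·
  (2,5): δ = 43.98°  ·
  (2,6): δ = 2.14°  ✓
  (3,4): δ = 140.44°  ·
  (3,5): δ = 67.27°  ·
  (3,6): δ = 25.44°  ✓
  (4,5): δ = 106.84°  ·
  (4,6): δ = 65.00°  ·
  (5,6): δ = 138.16°  ·
antipodal pairs: 5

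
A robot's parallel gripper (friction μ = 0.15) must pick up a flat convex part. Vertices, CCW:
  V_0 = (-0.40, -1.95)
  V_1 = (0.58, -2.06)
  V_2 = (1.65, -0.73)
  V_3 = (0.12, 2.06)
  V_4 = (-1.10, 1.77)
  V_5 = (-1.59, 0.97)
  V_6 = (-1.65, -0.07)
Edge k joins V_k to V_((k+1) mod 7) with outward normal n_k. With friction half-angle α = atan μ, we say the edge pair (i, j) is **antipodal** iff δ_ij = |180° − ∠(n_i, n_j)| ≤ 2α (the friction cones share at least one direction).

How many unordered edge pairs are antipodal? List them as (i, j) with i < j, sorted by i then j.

count = 2; pairs: (1,4), (2,6)

α = atan 0.15 = 8.53°;  2α = 17.06°
n_0 = (-0.1115, -0.9938)
n_1 = (+0.7792, -0.6268)
n_2 = (+0.8768, +0.4808)
n_3 = (-0.2313, +0.9729)
n_4 = (-0.8528, +0.5223)
n_5 = (-0.9983, +0.0576)
n_6 = (-0.8327, -0.5537)
  (0,1): δ = 122.41°  ·
  (0,2): δ = 54.86°  ·
  (0,3): δ = 19.78°  ·
  (0,4): δ = 64.92°  ·
  (0,5): δ = 93.10°  ·
  (0,6): δ = 130.02°  ·
  (1,2): δ = 112.44°  ·
  (1,3): δ = 37.81°  ·
  (1,4): δ = 7.33°  ✓
  (1,5): δ = 35.52°  ·
  (1,6): δ = 72.44°  ·
  (2,3): δ = 105.37°  ·
  (2,4): δ = 60.23°  ·
  (2,5): δ = 32.04°  ·
  (2,6): δ = 4.88°  ✓
  (3,4): δ = 134.86°  ·
  (3,5): δ = 106.67°  ·
  (3,6): δ = 69.75°  ·
  (4,5): δ = 151.81°  ·
  (4,6): δ = 114.89°  ·
  (5,6): δ = 143.08°  ·
antipodal pairs: 2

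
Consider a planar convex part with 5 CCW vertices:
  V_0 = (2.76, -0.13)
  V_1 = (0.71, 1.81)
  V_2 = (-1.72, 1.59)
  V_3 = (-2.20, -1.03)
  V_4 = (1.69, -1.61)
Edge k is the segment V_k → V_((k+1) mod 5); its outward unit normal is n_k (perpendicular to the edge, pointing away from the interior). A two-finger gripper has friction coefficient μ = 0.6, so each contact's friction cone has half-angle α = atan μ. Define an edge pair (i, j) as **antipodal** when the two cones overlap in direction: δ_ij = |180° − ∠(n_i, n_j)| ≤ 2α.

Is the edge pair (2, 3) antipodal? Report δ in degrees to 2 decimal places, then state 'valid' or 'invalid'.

δ = 88.10°, invalid

α = atan 0.6 = 30.96°;  2α = 61.93°
edge 2: e_2 = (-0.48, -2.62);  n_2 = (-0.9836, +0.1802)
edge 3: e_3 = (+3.89, -0.58);  n_3 = (-0.1475, -0.9891)
∠(n_2, n_3) = 91.90°
δ = |180° − 91.90°| = 88.10°
88.10° > 2α = 61.93°  →  invalid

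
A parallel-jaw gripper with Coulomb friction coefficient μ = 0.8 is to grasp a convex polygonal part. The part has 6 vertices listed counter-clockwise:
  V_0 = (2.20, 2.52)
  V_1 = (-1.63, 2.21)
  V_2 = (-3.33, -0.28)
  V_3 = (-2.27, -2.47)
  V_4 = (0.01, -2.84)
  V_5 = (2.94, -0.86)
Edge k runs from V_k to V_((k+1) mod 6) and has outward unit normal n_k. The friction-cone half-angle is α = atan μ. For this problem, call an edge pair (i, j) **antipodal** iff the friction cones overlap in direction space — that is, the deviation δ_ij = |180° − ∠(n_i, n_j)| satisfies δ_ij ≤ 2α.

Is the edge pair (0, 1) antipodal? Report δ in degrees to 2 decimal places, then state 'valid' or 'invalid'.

δ = 128.95°, invalid

α = atan 0.8 = 38.66°;  2α = 77.32°
edge 0: e_0 = (-3.83, -0.31);  n_0 = (-0.0807, +0.9967)
edge 1: e_1 = (-1.70, -2.49);  n_1 = (-0.8259, +0.5639)
∠(n_0, n_1) = 51.05°
δ = |180° − 51.05°| = 128.95°
128.95° > 2α = 77.32°  →  invalid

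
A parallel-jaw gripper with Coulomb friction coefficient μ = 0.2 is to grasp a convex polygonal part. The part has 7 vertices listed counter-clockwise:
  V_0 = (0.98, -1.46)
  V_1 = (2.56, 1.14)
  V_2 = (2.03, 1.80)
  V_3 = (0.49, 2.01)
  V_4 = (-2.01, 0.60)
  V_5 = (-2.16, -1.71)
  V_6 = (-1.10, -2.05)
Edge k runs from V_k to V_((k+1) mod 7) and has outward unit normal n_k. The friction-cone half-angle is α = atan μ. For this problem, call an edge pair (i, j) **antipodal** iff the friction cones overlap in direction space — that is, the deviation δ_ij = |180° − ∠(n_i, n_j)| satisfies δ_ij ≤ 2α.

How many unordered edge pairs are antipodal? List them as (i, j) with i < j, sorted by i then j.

α = atan 0.2 = 11.31°;  2α = 22.62°
n_0 = (+0.8546, -0.5193)
n_1 = (+0.7797, +0.6261)
n_2 = (+0.1351, +0.9908)
n_3 = (-0.4913, +0.8710)
n_4 = (-0.9979, +0.0648)
n_5 = (-0.3054, -0.9522)
n_6 = (+0.2729, -0.9620)
  (0,1): δ = 109.95°  ·
  (0,2): δ = 66.48°  ·
  (0,3): δ = 29.29°  ·
  (0,4): δ = 27.57°  ·
  (0,5): δ = 103.50°  ·
  (0,6): δ = 137.12°  ·
  (1,2): δ = 136.53°  ·
  (1,3): δ = 99.34°  ·
  (1,4): δ = 42.48°  ·
  (1,5): δ = 33.45°  ·
  (1,6): δ = 67.07°  ·
  (2,3): δ = 142.81°  ·
  (2,4): δ = 85.95°  ·
  (2,5): δ = 10.02°  ✓
  (2,6): δ = 23.60°  ·
  (3,4): δ = 123.14°  ·
  (3,5): δ = 47.21°  ·
  (3,6): δ = 13.59°  ✓
  (4,5): δ = 104.07°  ·
  (4,6): δ = 70.45°  ·
  (5,6): δ = 146.38°  ·
antipodal pairs: 2

count = 2; pairs: (2,5), (3,6)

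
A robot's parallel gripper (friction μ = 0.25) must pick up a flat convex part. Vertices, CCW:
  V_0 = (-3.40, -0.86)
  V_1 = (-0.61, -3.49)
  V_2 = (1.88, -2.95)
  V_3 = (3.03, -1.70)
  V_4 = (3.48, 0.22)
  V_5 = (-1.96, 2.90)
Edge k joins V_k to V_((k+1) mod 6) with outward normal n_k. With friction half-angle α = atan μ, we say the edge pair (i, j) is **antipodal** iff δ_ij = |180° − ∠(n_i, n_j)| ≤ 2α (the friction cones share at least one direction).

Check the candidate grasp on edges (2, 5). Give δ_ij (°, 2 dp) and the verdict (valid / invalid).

α = atan 0.25 = 14.04°;  2α = 28.07°
edge 2: e_2 = (+1.15, +1.25);  n_2 = (+0.7359, -0.6771)
edge 5: e_5 = (-1.44, -3.76);  n_5 = (-0.9339, +0.3576)
∠(n_2, n_5) = 158.34°
δ = |180° − 158.34°| = 21.66°
21.66° ≤ 2α = 28.07°  →  valid

δ = 21.66°, valid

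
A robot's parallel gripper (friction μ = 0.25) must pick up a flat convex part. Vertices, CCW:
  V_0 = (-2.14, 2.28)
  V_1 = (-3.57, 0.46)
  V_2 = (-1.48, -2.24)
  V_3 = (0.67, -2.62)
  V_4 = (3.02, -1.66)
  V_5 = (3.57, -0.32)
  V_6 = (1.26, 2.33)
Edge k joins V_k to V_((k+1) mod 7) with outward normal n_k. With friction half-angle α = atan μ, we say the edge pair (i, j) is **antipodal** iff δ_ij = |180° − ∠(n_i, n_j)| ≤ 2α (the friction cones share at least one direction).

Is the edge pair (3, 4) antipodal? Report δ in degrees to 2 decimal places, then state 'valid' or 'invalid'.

δ = 134.54°, invalid

α = atan 0.25 = 14.04°;  2α = 28.07°
edge 3: e_3 = (+2.35, +0.96);  n_3 = (+0.3782, -0.9257)
edge 4: e_4 = (+0.55, +1.34);  n_4 = (+0.9251, -0.3797)
∠(n_3, n_4) = 45.46°
δ = |180° − 45.46°| = 134.54°
134.54° > 2α = 28.07°  →  invalid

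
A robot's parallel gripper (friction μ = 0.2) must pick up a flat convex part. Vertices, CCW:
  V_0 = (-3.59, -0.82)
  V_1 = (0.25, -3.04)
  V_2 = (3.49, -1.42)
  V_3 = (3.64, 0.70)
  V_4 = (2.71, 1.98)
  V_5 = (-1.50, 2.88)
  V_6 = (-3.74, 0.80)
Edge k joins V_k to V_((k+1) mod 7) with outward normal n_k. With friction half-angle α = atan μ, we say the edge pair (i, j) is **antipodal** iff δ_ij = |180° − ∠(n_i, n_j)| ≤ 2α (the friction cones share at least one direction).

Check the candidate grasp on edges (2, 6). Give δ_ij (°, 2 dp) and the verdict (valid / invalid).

α = atan 0.2 = 11.31°;  2α = 22.62°
edge 2: e_2 = (+0.15, +2.12);  n_2 = (+0.9975, -0.0706)
edge 6: e_6 = (+0.15, -1.62);  n_6 = (-0.9957, -0.0922)
∠(n_2, n_6) = 170.66°
δ = |180° − 170.66°| = 9.34°
9.34° ≤ 2α = 22.62°  →  valid

δ = 9.34°, valid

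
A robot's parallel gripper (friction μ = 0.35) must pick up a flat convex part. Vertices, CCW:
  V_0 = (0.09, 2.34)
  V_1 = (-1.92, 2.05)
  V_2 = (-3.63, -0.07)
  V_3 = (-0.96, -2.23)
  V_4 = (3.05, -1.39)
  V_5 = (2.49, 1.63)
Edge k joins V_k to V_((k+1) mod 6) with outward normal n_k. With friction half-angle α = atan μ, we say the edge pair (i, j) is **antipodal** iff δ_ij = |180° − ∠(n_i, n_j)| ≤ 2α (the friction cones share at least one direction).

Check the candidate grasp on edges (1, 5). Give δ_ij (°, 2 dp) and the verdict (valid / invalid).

α = atan 0.35 = 19.29°;  2α = 38.58°
edge 1: e_1 = (-1.71, -2.12);  n_1 = (-0.7784, +0.6278)
edge 5: e_5 = (-2.40, +0.71);  n_5 = (+0.2837, +0.9589)
∠(n_1, n_5) = 67.59°
δ = |180° − 67.59°| = 112.41°
112.41° > 2α = 38.58°  →  invalid

δ = 112.41°, invalid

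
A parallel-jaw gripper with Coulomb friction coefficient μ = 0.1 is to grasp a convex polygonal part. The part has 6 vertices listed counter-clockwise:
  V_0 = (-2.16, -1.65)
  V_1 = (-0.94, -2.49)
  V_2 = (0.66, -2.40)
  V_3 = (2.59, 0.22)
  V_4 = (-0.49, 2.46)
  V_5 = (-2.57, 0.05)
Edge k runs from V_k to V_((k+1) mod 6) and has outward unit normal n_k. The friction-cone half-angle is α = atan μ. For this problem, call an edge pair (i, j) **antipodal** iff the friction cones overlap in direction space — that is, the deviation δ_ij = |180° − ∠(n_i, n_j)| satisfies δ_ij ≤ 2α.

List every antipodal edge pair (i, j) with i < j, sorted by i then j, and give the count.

α = atan 0.1 = 5.71°;  2α = 11.42°
n_0 = (-0.5671, -0.8236)
n_1 = (+0.0562, -0.9984)
n_2 = (+0.8051, -0.5931)
n_3 = (+0.5882, +0.8087)
n_4 = (-0.7570, +0.6534)
n_5 = (-0.9721, -0.2345)
  (0,1): δ = 142.23°  ·
  (0,2): δ = 91.83°  ·
  (0,3): δ = 1.48°  ✓
  (0,4): δ = 83.75°  ·
  (0,5): δ = 138.11°  ·
  (1,2): δ = 129.60°  ·
  (1,3): δ = 39.25°  ·
  (1,4): δ = 45.98°  ·
  (1,5): δ = 100.34°  ·
  (2,3): δ = 89.65°  ·
  (2,4): δ = 4.42°  ✓
  (2,5): δ = 49.94°  ·
  (3,4): δ = 94.77°  ·
  (3,5): δ = 40.41°  ·
  (4,5): δ = 125.64°  ·
antipodal pairs: 2

count = 2; pairs: (0,3), (2,4)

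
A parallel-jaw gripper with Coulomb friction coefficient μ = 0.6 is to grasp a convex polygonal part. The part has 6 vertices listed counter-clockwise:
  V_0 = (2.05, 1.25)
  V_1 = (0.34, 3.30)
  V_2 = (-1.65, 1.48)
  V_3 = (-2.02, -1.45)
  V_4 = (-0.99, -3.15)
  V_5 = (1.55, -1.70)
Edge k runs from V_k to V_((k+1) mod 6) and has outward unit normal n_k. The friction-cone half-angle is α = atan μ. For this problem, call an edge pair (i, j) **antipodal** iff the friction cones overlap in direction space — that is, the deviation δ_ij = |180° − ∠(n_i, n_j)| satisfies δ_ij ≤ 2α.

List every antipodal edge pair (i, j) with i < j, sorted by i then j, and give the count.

count = 7; pairs: (0,2), (0,3), (1,4), (1,5), (2,4), (2,5), (3,5)

α = atan 0.6 = 30.96°;  2α = 61.93°
n_0 = (+0.7679, +0.6406)
n_1 = (-0.6749, +0.7379)
n_2 = (-0.9921, +0.1253)
n_3 = (-0.8553, -0.5182)
n_4 = (+0.4958, -0.8685)
n_5 = (+0.9859, -0.1671)
  (0,1): δ = 87.39°  ·
  (0,2): δ = 47.03°  ✓
  (0,3): δ = 8.62°  ✓
  (0,4): δ = 79.89°  ·
  (0,5): δ = 130.55°  ·
  (1,2): δ = 139.64°  ·
  (1,3): δ = 101.23°  ·
  (1,4): δ = 12.72°  ✓
  (1,5): δ = 37.94°  ✓
  (2,3): δ = 141.59°  ·
  (2,4): δ = 53.08°  ✓
  (2,5): δ = 2.42°  ✓
  (3,4): δ = 91.49°  ·
  (3,5): δ = 40.83°  ✓
  (4,5): δ = 129.34°  ·
antipodal pairs: 7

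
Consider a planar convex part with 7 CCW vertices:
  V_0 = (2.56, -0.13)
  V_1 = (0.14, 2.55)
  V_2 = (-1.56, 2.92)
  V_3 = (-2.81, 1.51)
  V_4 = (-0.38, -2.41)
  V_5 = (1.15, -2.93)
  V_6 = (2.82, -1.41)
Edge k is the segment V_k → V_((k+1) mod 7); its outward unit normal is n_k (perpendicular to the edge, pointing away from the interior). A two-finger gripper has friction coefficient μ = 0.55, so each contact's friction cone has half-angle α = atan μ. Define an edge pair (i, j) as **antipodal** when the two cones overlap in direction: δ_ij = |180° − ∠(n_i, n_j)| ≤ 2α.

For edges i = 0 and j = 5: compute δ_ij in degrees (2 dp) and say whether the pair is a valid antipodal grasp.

α = atan 0.55 = 28.81°;  2α = 57.62°
edge 0: e_0 = (-2.42, +2.68);  n_0 = (+0.7422, +0.6702)
edge 5: e_5 = (+1.67, +1.52);  n_5 = (+0.6731, -0.7395)
∠(n_0, n_5) = 89.77°
δ = |180° − 89.77°| = 90.23°
90.23° > 2α = 57.62°  →  invalid

δ = 90.23°, invalid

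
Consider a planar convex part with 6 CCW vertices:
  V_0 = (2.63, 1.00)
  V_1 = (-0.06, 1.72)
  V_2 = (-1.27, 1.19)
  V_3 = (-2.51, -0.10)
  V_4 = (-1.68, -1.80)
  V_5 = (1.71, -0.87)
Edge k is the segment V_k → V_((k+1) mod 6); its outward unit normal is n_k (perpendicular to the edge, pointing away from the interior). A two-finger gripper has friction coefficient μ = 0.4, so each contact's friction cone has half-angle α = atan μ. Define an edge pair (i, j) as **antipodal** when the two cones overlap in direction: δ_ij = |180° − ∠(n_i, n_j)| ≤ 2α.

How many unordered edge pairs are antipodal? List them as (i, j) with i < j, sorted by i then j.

α = atan 0.4 = 21.80°;  2α = 43.60°
n_0 = (+0.2586, +0.9660)
n_1 = (-0.4012, +0.9160)
n_2 = (-0.7209, +0.6930)
n_3 = (-0.8986, -0.4387)
n_4 = (+0.2646, -0.9644)
n_5 = (+0.8973, -0.4414)
  (0,1): δ = 141.36°  ·
  (0,2): δ = 118.88°  ·
  (0,3): δ = 48.99°  ·
  (0,4): δ = 30.33°  ✓
  (0,5): δ = 78.79°  ·
  (1,2): δ = 157.52°  ·
  (1,3): δ = 87.63°  ·
  (1,4): δ = 8.31°  ✓
  (1,5): δ = 40.15°  ✓
  (2,3): δ = 110.11°  ·
  (2,4): δ = 30.79°  ✓
  (2,5): δ = 17.67°  ✓
  (3,4): δ = 100.68°  ·
  (3,5): δ = 52.22°  ·
  (4,5): δ = 131.54°  ·
antipodal pairs: 5

count = 5; pairs: (0,4), (1,4), (1,5), (2,4), (2,5)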